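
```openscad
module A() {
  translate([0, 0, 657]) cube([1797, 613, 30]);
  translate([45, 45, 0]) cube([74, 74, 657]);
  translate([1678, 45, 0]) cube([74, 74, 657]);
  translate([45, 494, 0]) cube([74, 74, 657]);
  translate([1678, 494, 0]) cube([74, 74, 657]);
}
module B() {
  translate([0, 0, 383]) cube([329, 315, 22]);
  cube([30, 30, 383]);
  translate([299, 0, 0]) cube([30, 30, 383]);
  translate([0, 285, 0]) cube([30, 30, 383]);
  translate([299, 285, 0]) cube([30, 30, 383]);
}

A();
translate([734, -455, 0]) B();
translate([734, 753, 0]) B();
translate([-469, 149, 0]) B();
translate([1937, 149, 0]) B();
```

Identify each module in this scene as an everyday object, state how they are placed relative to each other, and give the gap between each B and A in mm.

Each stool's nearest face is 140 mm from the table's bounding box.

A is a table. B is a stool. Four stools sit around the table at the −y, +y, −x, +x sides. The gap between each stool and the table is 140 mm.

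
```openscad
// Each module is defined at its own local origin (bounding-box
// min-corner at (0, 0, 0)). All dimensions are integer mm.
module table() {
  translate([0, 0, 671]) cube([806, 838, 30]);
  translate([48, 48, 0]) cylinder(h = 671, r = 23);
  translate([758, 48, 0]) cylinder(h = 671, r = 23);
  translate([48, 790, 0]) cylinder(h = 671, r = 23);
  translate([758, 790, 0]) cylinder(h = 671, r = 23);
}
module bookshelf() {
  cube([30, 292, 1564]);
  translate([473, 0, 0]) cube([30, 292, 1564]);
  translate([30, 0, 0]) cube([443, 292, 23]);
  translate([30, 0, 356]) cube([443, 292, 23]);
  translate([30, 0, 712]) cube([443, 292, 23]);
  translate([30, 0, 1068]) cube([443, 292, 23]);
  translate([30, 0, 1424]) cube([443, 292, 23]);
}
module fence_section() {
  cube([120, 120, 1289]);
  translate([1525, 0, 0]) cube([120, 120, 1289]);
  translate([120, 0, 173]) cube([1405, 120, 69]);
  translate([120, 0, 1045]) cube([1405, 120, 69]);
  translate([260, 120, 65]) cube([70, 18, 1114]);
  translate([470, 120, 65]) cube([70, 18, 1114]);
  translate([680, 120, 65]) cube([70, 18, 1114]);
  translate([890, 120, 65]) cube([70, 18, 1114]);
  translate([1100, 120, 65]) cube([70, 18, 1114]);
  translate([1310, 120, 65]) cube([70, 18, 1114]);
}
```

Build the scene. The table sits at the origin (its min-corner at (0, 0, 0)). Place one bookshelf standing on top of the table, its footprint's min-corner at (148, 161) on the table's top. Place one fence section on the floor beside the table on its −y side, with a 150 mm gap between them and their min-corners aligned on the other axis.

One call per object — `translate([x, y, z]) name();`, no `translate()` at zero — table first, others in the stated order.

table();
translate([148, 161, 701]) bookshelf();
translate([0, -288, 0]) fence_section();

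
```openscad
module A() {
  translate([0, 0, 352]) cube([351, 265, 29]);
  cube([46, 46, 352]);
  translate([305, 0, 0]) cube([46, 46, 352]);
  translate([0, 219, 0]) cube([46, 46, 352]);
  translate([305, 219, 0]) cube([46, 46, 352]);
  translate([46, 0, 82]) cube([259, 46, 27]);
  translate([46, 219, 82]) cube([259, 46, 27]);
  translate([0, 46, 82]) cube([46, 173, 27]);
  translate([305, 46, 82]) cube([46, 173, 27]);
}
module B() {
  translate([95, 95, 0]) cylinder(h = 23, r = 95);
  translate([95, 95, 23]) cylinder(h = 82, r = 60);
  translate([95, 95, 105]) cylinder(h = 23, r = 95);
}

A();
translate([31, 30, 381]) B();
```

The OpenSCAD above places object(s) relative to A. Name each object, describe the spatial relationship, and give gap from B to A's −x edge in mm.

A is a stool. B is a spool. The spool is on top of the stool. The gap from the spool to the stool's −x edge is 31 mm.

The spool's min-x is at 31; the stool's min-x is 0; gap = 31 mm.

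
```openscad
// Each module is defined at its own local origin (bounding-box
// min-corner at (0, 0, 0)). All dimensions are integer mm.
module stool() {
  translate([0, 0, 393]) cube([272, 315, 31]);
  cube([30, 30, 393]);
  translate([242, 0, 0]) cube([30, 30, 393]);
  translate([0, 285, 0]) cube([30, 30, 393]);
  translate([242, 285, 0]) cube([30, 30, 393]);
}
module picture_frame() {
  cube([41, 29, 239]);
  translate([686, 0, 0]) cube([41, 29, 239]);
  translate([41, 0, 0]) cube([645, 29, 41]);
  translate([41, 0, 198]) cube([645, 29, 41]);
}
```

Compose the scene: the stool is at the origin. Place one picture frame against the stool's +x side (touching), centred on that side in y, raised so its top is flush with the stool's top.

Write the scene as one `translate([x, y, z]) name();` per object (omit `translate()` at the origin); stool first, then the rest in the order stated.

stool();
translate([272, 143, 185]) picture_frame();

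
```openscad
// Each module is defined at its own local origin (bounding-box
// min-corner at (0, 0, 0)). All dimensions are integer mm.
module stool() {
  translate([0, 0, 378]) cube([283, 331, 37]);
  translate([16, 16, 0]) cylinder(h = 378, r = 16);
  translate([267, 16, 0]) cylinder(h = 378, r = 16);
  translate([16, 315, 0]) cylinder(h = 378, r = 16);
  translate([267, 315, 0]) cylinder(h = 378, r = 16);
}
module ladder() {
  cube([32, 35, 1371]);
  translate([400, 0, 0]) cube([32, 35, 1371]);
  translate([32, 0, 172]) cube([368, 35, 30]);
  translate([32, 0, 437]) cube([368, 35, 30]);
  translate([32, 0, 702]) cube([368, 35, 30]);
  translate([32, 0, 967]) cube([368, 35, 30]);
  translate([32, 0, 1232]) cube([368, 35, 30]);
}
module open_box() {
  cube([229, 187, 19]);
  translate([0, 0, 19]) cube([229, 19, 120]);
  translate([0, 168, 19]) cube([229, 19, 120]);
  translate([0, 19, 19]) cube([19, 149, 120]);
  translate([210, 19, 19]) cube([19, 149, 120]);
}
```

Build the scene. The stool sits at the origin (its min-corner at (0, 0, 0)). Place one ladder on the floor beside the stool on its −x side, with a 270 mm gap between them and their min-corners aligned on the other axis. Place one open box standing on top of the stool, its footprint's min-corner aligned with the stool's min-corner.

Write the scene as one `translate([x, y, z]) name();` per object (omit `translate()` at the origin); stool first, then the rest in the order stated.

stool();
translate([-702, 0, 0]) ladder();
translate([0, 0, 415]) open_box();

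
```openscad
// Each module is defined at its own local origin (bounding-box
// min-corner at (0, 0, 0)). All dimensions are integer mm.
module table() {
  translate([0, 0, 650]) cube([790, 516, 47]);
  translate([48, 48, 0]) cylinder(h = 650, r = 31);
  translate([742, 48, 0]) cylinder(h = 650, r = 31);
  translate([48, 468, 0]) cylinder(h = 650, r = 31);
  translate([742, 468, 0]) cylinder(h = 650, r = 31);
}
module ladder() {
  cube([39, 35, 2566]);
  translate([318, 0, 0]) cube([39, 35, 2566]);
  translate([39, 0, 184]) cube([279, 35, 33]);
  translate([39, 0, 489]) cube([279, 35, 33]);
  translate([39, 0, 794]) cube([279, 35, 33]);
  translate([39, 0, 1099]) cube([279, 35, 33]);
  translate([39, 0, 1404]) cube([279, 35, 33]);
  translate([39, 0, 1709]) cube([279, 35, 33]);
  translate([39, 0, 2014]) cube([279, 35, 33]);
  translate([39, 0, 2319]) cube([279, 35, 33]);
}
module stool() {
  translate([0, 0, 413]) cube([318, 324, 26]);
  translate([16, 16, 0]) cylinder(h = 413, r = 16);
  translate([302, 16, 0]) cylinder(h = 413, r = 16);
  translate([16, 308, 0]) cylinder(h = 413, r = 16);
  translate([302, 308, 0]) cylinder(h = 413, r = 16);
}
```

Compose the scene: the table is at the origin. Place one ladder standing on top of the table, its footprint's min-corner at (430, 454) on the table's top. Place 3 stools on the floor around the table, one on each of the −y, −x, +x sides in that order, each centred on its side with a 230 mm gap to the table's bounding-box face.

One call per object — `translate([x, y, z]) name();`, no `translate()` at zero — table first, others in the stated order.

table();
translate([430, 454, 697]) ladder();
translate([236, -554, 0]) stool();
translate([-548, 96, 0]) stool();
translate([1020, 96, 0]) stool();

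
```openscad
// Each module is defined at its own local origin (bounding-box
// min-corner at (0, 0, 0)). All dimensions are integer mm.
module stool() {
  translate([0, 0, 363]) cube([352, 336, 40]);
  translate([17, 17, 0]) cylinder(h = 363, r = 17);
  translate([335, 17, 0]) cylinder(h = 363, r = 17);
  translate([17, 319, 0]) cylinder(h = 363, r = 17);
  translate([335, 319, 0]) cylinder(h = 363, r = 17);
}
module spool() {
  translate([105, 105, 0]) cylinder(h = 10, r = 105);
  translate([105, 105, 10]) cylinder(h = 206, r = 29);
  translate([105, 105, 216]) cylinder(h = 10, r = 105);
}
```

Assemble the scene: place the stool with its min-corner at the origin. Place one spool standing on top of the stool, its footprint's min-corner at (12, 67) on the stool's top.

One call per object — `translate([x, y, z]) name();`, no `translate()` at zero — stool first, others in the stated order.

stool();
translate([12, 67, 403]) spool();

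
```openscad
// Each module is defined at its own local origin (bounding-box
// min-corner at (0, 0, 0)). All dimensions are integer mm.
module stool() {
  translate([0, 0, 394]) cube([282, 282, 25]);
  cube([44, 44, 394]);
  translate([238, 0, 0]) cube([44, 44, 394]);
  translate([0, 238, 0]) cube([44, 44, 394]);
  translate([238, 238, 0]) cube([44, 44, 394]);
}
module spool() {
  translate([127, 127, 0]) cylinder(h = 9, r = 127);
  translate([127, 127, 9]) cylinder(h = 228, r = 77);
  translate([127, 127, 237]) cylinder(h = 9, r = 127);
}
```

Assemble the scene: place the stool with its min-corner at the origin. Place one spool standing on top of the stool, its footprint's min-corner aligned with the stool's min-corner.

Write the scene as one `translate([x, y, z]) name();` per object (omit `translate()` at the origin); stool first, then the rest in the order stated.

stool();
translate([0, 0, 419]) spool();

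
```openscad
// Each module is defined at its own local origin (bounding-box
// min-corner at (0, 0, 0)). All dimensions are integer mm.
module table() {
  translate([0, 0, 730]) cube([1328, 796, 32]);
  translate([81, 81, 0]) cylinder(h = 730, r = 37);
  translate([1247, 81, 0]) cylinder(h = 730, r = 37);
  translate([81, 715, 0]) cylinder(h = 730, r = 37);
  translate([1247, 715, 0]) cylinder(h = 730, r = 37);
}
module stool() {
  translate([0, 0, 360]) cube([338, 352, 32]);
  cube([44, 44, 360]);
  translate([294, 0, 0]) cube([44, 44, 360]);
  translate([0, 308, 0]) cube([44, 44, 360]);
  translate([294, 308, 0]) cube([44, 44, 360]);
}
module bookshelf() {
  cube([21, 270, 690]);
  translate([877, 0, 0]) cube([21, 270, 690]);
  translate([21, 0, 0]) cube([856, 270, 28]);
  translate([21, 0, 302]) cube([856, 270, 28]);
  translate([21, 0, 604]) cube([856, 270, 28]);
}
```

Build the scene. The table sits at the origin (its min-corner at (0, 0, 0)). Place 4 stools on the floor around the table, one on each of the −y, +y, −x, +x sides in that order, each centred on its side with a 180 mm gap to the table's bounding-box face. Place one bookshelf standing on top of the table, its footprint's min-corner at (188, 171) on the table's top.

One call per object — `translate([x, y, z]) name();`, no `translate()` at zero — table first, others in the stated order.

table();
translate([495, -532, 0]) stool();
translate([495, 976, 0]) stool();
translate([-518, 222, 0]) stool();
translate([1508, 222, 0]) stool();
translate([188, 171, 762]) bookshelf();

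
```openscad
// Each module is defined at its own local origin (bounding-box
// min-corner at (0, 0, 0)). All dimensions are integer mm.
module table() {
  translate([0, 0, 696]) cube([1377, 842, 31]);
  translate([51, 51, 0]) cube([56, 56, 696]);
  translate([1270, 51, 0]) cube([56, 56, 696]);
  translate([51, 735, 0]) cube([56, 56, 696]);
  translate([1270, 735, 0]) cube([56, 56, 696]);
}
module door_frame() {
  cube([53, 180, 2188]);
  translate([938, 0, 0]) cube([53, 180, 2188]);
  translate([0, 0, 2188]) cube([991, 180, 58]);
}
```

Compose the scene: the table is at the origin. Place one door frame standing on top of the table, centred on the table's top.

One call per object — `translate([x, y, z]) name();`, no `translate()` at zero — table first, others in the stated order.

table();
translate([193, 331, 727]) door_frame();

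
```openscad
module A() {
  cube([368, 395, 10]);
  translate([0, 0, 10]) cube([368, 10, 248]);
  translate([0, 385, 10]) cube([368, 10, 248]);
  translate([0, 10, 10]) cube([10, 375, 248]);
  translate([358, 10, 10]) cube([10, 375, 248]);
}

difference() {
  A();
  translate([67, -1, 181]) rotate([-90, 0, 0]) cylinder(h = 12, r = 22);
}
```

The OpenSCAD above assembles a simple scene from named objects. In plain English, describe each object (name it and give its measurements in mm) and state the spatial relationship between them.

A is an open storage box with external size 368×395×258 mm and wall thickness 10 mm (the base is also 10 mm thick). The base covers the whole footprint; the four walls stand on the base, with the y-facing walls full-width and the x-facing walls fitting between their inner faces.

The open box has a circular hole of radius 22 mm through its front wall, centred at (x = 67, z = 181).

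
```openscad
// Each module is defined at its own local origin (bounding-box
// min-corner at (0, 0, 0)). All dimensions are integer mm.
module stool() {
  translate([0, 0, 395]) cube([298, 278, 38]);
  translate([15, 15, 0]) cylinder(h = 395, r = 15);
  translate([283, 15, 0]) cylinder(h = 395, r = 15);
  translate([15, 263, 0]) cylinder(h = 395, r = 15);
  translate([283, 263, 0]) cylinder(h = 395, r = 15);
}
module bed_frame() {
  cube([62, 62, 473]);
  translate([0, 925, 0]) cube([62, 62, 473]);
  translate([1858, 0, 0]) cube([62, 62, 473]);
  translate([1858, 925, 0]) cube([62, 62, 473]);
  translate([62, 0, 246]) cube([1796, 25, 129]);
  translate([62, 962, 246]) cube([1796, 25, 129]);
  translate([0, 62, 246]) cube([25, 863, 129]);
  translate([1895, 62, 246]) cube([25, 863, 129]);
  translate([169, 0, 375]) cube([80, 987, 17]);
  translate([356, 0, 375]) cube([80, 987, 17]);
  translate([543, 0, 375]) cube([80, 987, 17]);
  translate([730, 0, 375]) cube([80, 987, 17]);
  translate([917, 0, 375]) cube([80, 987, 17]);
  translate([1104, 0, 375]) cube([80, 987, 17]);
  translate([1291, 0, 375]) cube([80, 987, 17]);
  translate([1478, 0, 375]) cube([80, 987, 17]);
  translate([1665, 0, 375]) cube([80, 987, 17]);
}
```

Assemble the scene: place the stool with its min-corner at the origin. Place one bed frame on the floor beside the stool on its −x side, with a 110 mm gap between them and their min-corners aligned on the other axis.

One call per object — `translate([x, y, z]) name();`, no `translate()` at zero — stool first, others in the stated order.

stool();
translate([-2030, 0, 0]) bed_frame();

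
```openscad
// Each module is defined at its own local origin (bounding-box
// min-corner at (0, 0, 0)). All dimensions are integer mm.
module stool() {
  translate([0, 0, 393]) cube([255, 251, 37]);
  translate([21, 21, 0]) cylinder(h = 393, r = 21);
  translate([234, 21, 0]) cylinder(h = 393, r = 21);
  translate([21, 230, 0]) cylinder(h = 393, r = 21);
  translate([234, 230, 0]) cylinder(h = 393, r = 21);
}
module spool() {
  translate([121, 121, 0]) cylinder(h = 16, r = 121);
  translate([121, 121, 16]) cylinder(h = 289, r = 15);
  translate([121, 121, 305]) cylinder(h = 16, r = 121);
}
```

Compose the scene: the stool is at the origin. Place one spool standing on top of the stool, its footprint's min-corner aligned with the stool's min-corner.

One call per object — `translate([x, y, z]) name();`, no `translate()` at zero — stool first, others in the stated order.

stool();
translate([0, 0, 430]) spool();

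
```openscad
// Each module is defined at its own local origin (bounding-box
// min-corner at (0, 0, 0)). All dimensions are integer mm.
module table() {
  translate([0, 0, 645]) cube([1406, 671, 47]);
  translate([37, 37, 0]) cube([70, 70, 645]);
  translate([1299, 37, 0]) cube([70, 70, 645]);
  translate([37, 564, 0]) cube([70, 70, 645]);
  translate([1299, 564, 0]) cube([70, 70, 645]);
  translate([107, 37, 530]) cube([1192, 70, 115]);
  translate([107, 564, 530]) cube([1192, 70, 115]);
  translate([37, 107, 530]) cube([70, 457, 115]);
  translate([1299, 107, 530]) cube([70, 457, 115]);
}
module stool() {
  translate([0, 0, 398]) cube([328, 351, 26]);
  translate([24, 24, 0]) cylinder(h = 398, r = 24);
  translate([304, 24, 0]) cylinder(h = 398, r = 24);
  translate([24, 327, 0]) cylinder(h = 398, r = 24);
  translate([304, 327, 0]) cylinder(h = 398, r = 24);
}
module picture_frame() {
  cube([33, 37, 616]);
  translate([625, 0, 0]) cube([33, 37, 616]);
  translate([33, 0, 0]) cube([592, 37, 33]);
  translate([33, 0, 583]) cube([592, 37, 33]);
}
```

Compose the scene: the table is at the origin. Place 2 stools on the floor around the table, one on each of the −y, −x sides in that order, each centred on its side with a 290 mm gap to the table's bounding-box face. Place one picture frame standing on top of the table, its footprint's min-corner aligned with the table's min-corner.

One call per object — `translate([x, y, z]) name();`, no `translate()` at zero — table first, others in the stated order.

table();
translate([539, -641, 0]) stool();
translate([-618, 160, 0]) stool();
translate([0, 0, 692]) picture_frame();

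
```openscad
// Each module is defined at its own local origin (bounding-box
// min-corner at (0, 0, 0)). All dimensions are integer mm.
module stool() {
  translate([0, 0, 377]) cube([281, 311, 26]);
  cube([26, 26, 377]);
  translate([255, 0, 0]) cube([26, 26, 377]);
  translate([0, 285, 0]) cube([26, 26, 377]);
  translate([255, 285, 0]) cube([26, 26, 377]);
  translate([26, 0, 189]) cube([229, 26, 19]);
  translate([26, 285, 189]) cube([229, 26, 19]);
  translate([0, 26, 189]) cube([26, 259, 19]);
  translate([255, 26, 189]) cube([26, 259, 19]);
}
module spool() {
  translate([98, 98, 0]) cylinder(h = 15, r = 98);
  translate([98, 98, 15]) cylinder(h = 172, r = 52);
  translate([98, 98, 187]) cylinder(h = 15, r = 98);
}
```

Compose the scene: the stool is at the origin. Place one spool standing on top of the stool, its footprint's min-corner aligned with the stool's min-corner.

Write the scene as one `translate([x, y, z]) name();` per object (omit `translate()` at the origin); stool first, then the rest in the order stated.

stool();
translate([0, 0, 403]) spool();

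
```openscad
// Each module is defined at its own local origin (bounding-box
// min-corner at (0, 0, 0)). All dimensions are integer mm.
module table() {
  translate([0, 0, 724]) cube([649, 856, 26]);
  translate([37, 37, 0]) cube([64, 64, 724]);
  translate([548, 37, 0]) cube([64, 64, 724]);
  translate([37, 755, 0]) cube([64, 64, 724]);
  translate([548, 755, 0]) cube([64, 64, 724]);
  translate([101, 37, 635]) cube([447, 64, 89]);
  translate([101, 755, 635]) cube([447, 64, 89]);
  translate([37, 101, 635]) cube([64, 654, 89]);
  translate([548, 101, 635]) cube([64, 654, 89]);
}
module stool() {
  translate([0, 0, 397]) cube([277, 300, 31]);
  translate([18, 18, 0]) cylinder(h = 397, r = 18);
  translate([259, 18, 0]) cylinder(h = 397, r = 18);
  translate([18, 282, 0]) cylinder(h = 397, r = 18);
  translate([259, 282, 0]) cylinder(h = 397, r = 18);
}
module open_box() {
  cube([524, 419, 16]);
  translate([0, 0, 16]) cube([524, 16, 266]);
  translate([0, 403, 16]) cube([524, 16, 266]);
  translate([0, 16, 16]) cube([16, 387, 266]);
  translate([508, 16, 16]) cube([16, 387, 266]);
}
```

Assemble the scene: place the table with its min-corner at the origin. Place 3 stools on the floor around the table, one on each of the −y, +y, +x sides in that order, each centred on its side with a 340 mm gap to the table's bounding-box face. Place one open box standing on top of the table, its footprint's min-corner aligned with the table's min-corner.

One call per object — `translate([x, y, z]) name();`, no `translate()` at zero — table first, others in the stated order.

table();
translate([186, -640, 0]) stool();
translate([186, 1196, 0]) stool();
translate([989, 278, 0]) stool();
translate([0, 0, 750]) open_box();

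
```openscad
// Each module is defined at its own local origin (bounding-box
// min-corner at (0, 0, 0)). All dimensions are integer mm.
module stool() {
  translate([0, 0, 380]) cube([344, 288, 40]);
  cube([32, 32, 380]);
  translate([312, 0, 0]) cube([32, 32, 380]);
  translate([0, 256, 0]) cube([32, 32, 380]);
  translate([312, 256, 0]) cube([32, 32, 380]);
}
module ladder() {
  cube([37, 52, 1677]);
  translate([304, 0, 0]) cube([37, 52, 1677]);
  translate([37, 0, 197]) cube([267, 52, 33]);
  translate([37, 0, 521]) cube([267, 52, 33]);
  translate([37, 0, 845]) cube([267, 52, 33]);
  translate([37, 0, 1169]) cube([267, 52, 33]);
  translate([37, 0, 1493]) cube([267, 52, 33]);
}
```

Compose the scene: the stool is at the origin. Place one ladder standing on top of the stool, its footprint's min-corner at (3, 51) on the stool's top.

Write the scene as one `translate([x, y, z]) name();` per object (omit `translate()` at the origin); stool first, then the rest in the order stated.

stool();
translate([3, 51, 420]) ladder();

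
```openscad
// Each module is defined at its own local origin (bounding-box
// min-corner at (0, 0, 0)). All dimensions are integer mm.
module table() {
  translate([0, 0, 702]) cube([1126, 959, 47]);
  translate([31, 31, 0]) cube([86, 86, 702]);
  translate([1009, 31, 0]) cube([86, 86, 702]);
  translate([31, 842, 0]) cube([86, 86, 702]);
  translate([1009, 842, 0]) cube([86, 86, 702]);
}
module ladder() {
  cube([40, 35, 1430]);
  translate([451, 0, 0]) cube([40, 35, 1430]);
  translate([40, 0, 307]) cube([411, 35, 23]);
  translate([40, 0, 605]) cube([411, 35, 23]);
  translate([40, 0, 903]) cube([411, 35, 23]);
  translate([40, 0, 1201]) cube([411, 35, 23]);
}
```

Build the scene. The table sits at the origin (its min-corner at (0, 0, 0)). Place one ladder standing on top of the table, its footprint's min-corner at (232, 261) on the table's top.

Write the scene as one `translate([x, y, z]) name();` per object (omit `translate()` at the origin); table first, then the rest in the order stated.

table();
translate([232, 261, 749]) ladder();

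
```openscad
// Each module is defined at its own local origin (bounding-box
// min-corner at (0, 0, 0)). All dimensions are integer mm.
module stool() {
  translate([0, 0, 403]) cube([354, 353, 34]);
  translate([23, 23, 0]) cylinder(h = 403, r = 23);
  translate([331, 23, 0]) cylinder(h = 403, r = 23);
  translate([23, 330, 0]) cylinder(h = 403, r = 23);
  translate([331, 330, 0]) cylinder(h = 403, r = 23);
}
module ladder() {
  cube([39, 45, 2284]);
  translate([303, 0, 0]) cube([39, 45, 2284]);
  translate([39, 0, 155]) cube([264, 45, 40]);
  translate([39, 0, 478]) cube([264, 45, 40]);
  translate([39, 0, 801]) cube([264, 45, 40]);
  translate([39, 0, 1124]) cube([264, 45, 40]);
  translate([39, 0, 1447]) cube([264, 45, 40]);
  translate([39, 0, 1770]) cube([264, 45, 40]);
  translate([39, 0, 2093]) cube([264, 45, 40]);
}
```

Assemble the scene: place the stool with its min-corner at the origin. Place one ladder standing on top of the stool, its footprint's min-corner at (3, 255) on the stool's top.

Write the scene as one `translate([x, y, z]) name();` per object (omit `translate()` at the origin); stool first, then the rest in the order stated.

stool();
translate([3, 255, 437]) ladder();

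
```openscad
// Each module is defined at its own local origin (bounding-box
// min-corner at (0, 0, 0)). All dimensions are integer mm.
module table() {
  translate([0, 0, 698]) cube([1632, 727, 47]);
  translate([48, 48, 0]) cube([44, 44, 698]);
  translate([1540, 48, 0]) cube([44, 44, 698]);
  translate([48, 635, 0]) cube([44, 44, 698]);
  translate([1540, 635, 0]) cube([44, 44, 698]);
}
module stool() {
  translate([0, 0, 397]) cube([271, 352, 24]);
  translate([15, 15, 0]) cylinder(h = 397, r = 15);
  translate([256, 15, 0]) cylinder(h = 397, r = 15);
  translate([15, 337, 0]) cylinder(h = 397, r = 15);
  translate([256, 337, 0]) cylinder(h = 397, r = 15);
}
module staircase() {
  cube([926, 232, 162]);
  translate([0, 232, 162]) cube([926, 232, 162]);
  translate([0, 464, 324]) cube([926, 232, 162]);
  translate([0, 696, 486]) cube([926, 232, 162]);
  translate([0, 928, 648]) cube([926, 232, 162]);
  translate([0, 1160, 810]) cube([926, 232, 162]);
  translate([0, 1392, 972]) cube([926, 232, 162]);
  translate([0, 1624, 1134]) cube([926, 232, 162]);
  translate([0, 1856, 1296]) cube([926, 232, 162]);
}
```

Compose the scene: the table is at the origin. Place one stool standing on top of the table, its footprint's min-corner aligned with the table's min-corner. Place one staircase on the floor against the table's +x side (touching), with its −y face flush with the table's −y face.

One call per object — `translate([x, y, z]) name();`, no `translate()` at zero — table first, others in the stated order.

table();
translate([0, 0, 745]) stool();
translate([1632, 0, 0]) staircase();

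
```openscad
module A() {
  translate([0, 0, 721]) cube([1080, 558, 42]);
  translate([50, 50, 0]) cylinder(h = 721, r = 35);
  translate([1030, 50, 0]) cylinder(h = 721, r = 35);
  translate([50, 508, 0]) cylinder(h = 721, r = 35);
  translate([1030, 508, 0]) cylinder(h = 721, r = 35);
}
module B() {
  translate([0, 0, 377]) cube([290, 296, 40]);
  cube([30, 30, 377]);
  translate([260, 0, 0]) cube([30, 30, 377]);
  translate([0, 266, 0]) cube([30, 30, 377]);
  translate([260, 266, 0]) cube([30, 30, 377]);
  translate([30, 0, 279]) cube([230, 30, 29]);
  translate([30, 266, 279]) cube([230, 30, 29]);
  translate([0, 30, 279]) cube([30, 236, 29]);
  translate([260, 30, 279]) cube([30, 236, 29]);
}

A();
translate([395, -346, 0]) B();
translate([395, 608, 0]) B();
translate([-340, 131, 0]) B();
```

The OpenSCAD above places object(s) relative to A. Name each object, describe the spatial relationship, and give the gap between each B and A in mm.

Each stool's nearest face is 50 mm from the table's bounding box.

A is a table. B is a stool. Three stools sit around the table at the −y, +y, −x sides. The gap between each stool and the table is 50 mm.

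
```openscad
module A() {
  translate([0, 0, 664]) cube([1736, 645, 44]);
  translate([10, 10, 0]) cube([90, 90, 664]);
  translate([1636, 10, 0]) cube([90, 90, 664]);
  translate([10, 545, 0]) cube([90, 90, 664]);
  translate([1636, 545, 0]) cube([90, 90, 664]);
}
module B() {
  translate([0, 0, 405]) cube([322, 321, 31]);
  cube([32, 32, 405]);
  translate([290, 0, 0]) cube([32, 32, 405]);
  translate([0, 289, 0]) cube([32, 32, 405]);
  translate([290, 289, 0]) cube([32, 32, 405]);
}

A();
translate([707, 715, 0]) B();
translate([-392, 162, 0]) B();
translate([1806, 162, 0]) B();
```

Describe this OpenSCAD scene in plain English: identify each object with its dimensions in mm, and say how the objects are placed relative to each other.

A is a table with a 1736×645 mm rectangular top, 44 mm thick, top surface at z = 708 mm, supported by four 90×90 mm square legs, each inset 10 mm from the nearest pair of top edges, running from the floor.

B is a four-legged stool. The seat is 322×321 mm, 31 mm thick, top at z = 436 mm. It stands on four square legs, each 32×32 mm in cross-section, from z = 0 to the seat underside, each flush with a corner of the seat.

Three stools sit around the table at the +y, −x, +x sides.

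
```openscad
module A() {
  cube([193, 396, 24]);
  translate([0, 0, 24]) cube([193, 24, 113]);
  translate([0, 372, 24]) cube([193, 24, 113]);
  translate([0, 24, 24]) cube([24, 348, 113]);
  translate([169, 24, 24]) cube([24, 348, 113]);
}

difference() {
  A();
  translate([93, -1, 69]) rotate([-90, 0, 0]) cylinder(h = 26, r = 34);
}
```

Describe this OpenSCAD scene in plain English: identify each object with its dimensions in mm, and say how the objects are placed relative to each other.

A is an open-topped rectangular box: outside dimensions 193×396×137 mm, with a uniform wall and base thickness of 24 mm. The base is a full 193×396 slab on the floor; four walls sit on top of the base. The front and back walls (the −y and +y sides) span the full width; the two side walls fit between them.

The open box has a circular hole of radius 34 mm through its front wall, centred at (x = 93, z = 69).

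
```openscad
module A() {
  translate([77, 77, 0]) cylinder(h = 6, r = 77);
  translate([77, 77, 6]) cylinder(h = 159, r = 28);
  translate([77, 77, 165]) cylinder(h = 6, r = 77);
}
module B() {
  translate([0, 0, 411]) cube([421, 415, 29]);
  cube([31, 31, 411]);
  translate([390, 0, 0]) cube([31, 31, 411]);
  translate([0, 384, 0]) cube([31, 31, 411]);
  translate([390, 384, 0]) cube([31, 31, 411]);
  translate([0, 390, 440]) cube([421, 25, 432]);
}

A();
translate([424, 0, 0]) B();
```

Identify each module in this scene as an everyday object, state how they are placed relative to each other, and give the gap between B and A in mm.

A is a spool. B is a chair. The chair is on the floor beside the spool on its +x side. The gap between the chair and the spool is 270 mm.

The chair's nearest face is 270 mm from the spool's +x face.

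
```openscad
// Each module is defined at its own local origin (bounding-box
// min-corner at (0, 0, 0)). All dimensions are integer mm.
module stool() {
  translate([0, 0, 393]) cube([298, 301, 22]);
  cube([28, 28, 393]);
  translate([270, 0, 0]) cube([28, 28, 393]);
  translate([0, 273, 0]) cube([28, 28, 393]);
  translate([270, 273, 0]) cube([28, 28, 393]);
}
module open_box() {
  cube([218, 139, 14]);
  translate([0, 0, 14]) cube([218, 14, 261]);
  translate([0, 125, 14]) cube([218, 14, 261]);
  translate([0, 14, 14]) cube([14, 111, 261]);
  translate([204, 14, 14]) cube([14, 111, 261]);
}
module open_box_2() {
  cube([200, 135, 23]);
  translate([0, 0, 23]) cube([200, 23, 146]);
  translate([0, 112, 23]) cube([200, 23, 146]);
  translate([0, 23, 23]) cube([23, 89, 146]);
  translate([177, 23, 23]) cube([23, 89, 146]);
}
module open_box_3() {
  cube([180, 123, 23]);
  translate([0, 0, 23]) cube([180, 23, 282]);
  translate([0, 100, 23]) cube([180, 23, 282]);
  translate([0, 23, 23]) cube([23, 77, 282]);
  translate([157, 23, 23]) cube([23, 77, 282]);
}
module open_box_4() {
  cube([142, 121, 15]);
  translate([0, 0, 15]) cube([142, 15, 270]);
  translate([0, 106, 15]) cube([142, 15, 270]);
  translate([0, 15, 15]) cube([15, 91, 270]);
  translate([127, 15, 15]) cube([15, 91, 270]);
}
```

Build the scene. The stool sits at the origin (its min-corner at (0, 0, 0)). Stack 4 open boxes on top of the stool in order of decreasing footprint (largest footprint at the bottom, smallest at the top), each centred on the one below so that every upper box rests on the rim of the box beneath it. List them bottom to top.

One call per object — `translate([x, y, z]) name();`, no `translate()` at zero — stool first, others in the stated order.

stool();
translate([40, 81, 415]) open_box();
translate([49, 83, 690]) open_box_2();
translate([59, 89, 859]) open_box_3();
translate([78, 90, 1164]) open_box_4();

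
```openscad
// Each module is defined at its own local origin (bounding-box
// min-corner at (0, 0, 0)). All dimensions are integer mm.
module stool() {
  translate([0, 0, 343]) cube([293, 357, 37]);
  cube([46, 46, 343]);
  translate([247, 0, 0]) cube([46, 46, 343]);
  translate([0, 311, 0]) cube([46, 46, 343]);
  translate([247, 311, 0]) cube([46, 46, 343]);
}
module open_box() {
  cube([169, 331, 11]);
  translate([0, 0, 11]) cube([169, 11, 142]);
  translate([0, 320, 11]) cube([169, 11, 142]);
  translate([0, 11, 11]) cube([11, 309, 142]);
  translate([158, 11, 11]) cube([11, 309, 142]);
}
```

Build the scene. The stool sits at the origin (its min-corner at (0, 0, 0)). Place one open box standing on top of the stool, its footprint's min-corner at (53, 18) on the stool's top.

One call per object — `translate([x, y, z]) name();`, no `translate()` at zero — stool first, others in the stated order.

stool();
translate([53, 18, 380]) open_box();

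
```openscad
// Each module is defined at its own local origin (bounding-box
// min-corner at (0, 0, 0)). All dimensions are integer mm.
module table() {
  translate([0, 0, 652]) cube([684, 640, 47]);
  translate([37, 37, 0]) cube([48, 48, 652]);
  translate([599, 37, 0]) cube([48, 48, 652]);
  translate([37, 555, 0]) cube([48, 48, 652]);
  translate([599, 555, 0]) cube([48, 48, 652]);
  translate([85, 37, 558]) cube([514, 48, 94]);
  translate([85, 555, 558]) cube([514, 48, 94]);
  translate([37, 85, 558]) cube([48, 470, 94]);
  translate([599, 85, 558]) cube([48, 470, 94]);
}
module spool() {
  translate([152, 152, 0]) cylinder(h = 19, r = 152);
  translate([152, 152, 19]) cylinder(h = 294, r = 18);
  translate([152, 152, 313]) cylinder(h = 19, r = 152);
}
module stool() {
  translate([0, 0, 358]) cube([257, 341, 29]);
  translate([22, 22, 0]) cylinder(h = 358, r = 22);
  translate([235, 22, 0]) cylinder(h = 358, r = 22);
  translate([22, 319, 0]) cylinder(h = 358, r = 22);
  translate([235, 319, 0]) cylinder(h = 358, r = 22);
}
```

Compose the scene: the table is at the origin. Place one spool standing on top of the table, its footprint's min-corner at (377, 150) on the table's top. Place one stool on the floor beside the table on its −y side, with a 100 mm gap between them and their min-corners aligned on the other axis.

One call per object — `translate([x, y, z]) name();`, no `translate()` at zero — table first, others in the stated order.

table();
translate([377, 150, 699]) spool();
translate([0, -441, 0]) stool();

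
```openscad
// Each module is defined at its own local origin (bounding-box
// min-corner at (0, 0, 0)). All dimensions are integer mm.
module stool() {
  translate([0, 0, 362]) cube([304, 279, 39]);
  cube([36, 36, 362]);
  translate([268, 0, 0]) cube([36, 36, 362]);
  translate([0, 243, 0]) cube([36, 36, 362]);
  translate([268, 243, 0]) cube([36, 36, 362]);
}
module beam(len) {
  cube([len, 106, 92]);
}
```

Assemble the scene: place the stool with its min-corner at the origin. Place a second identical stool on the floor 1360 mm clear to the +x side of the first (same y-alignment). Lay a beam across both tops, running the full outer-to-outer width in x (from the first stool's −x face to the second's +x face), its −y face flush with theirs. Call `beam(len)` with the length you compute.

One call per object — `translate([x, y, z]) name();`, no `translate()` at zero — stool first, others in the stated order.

stool();
translate([1664, 0, 0]) stool();
translate([0, 0, 401]) beam(1968);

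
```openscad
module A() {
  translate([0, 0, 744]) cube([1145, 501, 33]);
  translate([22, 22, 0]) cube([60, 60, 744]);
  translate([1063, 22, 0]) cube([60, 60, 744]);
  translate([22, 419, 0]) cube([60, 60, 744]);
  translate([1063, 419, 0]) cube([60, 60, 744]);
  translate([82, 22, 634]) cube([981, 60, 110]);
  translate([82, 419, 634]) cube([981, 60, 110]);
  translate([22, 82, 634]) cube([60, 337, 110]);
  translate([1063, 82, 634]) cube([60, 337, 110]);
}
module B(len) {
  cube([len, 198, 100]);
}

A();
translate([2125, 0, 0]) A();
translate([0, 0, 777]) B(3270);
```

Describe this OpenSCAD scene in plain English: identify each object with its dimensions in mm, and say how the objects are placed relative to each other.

A is a rectangular dining table. The top is 1145×501×33 mm with its upper surface at z = 777 mm. It stands on four 60×60 mm square legs, each inset 22 mm from the nearest pair of top edges, running from the floor to the underside of the top. Four apron rails, 60 mm thick and 110 mm tall, run between adjacent legs with their top edges flush with the underside of the top and their outer faces flush with the legs' outer faces.

B is a rectangular beam 3270 mm long (x), 198 mm deep (y), 100 mm thick (z).

The beam spans the tops of two tables placed 980 mm apart, resting at z = 777 mm.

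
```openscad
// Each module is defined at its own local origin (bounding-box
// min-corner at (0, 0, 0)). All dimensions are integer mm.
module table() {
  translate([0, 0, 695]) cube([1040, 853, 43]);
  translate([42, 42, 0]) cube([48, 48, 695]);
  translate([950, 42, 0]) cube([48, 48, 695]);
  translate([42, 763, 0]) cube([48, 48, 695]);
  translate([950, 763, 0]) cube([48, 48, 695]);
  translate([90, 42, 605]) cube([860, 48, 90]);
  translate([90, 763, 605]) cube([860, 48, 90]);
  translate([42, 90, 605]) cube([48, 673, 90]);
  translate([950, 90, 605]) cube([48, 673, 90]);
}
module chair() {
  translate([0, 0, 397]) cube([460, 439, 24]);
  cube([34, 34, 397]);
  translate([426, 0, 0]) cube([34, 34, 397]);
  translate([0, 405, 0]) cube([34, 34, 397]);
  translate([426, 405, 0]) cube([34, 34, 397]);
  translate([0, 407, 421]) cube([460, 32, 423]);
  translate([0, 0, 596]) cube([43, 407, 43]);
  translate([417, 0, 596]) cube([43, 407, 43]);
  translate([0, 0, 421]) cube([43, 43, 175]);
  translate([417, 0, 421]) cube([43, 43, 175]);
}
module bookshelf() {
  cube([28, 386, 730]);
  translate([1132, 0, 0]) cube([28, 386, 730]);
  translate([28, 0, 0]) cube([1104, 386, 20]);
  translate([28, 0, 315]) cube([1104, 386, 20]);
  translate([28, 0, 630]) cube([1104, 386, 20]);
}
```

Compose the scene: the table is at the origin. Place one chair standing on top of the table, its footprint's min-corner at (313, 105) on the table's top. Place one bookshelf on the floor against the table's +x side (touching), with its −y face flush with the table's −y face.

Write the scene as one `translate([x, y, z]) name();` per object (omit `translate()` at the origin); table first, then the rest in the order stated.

table();
translate([313, 105, 738]) chair();
translate([1040, 0, 0]) bookshelf();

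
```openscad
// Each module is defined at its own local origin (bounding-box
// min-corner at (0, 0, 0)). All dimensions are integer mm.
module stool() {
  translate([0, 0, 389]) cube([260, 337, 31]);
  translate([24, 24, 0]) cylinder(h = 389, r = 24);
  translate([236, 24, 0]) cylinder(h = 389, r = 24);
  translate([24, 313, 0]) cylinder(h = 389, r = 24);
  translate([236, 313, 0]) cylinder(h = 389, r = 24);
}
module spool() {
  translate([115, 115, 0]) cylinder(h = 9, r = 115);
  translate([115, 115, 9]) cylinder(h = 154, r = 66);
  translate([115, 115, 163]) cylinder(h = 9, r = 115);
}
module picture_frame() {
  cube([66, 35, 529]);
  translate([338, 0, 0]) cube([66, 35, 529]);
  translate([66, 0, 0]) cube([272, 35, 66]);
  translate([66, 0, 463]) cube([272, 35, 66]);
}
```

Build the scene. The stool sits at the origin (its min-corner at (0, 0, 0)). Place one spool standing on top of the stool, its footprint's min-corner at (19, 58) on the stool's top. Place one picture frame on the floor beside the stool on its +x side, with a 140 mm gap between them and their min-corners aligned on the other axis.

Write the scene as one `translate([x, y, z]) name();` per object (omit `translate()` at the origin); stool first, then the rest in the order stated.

stool();
translate([19, 58, 420]) spool();
translate([400, 0, 0]) picture_frame();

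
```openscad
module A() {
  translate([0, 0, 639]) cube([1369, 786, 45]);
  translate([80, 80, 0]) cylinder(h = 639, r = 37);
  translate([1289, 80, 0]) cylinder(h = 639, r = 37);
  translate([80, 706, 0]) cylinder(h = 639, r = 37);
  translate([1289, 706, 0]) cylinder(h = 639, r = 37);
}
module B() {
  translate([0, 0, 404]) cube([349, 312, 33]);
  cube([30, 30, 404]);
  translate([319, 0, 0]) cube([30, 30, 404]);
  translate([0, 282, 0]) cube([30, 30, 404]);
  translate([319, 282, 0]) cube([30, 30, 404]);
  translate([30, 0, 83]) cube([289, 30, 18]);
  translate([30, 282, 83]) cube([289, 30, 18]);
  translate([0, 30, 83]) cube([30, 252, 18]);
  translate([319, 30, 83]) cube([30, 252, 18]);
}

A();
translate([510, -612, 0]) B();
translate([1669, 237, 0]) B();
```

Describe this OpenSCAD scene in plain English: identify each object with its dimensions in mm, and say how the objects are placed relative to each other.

A is a rectangular dining table. The top is 1369×786×45 mm with its upper surface at z = 684 mm. It stands on four round legs of 74 mm diameter, each leg's bounding box inset 43 mm from the nearest pair of top edges, running from the floor to the underside of the top.

B is a simple wooden stool: a rectangular seat 349 mm (x) by 312 mm (y), 33 mm thick, top face at z = 437 mm, on four square legs, each 30×30 mm in cross-section. The legs rest on z = 0, each flush with a corner of the seat. Four stretchers, 30 mm wide and 18 mm tall, connect adjacent legs with their undersides at z = 83 mm, each running between the inner faces of the legs it joins and aligned with the legs' outer faces on the other axis.

Two stools sit around the table at the −y, +x sides.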